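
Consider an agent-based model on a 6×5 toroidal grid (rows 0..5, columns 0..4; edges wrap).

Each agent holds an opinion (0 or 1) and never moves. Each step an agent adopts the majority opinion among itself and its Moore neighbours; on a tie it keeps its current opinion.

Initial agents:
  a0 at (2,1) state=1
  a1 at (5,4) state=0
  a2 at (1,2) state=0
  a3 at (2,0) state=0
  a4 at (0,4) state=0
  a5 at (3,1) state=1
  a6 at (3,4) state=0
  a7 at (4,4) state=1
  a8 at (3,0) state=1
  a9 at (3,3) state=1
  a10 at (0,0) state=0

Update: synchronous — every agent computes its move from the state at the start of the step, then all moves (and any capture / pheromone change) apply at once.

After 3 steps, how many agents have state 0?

t=1: a0@(2,1):1 a1@(5,4):0 a2@(1,2):0 a3@(2,0):1 a4@(0,4):0 a5@(3,1):1 a6@(3,4):1 a7@(4,4):1 a8@(3,0):1 a9@(3,3):1 a10@(0,0):0
t=2: (unchanged — steady state)

4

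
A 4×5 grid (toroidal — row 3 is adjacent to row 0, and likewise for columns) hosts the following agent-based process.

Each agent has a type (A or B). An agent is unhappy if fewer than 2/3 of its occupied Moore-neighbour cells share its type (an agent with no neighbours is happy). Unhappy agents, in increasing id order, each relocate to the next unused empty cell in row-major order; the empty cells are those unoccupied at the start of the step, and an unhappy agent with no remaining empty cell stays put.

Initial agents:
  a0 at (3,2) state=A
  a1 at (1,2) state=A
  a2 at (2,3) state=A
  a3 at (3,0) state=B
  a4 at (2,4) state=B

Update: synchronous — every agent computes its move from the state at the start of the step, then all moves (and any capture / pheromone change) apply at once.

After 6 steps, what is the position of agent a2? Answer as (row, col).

(2, 3)

t=1: a0@(3,2):A a1@(1,2):A a2@(2,3):A a3@(3,0):B a4@(0,0):B
t=2: (unchanged — steady state)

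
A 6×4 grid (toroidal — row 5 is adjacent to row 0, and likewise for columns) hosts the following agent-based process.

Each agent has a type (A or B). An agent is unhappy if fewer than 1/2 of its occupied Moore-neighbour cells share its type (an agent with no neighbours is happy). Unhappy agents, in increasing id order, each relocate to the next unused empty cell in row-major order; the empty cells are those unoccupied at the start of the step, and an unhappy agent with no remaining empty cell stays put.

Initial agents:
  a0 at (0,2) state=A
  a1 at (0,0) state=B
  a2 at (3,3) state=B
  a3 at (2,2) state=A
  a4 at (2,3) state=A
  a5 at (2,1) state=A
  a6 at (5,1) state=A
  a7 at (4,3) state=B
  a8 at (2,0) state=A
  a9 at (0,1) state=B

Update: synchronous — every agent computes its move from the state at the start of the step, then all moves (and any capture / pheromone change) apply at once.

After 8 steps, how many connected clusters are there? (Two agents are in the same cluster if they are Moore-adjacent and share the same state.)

t=1: a0@(0,2):A a1@(0,0):B a2@(0,3):B a3@(2,2):A a4@(2,3):A a5@(2,1):A a6@(1,0):A a7@(4,3):B a8@(2,0):A a9@(1,1):B
t=2: a0@(0,1):A a1@(0,0):B a2@(1,2):B a3@(2,2):A a4@(2,3):A a5@(2,1):A a6@(1,0):A a7@(4,3):B a8@(2,0):A a9@(1,3):B
t=3: a0@(0,2):A a1@(0,3):B a2@(1,1):B a3@(2,2):A a4@(2,3):A a5@(2,1):A a6@(1,0):A a7@(4,3):B a8@(2,0):A a9@(3,0):B
t=4: a0@(0,0):A a1@(0,1):B a2@(1,2):B a3@(2,2):A a4@(2,3):A a5@(2,1):A a6@(1,0):A a7@(4,3):B a8@(2,0):A a9@(1,3):B
t=5: a0@(0,2):A a1@(0,3):B a2@(1,1):B a3@(2,2):A a4@(2,3):A a5@(2,1):A a6@(1,0):A a7@(4,3):B a8@(2,0):A a9@(3,0):B
t=6: a0@(0,0):A a1@(0,1):B a2@(1,2):B a3@(2,2):A a4@(2,3):A a5@(2,1):A a6@(1,0):A a7@(4,3):B a8@(2,0):A a9@(1,3):B
t=7: a0@(0,2):A a1@(0,3):B a2@(1,1):B a3@(2,2):A a4@(2,3):A a5@(2,1):A a6@(1,0):A a7@(4,3):B a8@(2,0):A a9@(3,0):B
t=8: a0@(0,0):A a1@(0,1):B a2@(1,2):B a3@(2,2):A a4@(2,3):A a5@(2,1):A a6@(1,0):A a7@(4,3):B a8@(2,0):A a9@(1,3):B

3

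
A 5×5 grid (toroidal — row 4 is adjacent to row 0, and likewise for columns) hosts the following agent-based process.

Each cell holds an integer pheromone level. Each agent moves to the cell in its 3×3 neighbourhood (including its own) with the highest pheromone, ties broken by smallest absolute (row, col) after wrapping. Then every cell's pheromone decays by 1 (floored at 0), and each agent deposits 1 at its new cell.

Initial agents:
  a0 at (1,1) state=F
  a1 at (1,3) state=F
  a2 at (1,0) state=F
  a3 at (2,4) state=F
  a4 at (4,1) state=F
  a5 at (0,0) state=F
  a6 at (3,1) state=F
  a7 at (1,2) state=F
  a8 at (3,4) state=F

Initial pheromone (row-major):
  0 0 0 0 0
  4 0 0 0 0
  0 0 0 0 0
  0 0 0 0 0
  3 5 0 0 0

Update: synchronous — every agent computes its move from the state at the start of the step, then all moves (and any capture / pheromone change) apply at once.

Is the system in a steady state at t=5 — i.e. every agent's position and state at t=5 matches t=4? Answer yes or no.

yes

t=1: a0@(1,0) a1@(0,2) a2@(1,0) a3@(1,0) a4@(4,1) a5@(4,1) a6@(4,1) a7@(0,1) a8@(4,0) | pheromone: 0 1 1 0 0 / 6 0 0 0 0 / 0 0 0 0 0 / 0 0 0 0 0 / 3 7 0 0 0
t=2: a0@(1,0) a1@(4,1) a2@(1,0) a3@(1,0) a4@(4,1) a5@(4,1) a6@(4,1) a7@(4,1) a8@(4,1) | pheromone: 0 0 0 0 0 / 8 0 0 0 0 / 0 0 0 0 0 / 0 0 0 0 0 / 2 12 0 0 0
t=3: a0@(1,0) a1@(4,1) a2@(1,0) a3@(1,0) a4@(4,1) a5@(4,1) a6@(4,1) a7@(4,1) a8@(4,1) | pheromone: 0 0 0 0 0 / 10 0 0 0 0 / 0 0 0 0 0 / 0 0 0 0 0 / 1 17 0 0 0
t=4: a0@(1,0) a1@(4,1) a2@(1,0) a3@(1,0) a4@(4,1) a5@(4,1) a6@(4,1) a7@(4,1) a8@(4,1) | pheromone: 0 0 0 0 0 / 12 0 0 0 0 / 0 0 0 0 0 / 0 0 0 0 0 / 0 22 0 0 0
t=5: a0@(1,0) a1@(4,1) a2@(1,0) a3@(1,0) a4@(4,1) a5@(4,1) a6@(4,1) a7@(4,1) a8@(4,1) | pheromone: 0 0 0 0 0 / 14 0 0 0 0 / 0 0 0 0 0 / 0 0 0 0 0 / 0 27 0 0 0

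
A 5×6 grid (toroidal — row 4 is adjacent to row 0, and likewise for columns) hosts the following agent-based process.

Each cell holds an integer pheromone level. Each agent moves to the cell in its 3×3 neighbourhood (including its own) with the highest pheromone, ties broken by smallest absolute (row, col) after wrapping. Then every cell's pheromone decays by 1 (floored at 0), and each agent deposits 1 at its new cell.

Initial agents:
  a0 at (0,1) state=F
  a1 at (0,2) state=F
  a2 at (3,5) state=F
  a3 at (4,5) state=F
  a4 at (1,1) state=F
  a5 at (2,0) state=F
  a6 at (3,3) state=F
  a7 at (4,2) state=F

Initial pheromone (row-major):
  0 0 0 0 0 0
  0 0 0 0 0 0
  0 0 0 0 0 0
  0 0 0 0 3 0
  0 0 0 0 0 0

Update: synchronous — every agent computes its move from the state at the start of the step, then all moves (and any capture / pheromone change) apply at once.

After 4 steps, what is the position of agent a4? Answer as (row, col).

(0, 0)

t=1: a0@(0,0) a1@(0,1) a2@(3,4) a3@(3,4) a4@(0,0) a5@(1,0) a6@(3,4) a7@(0,1) | pheromone: 2 2 0 0 0 0 / 1 0 0 0 0 0 / 0 0 0 0 0 0 / 0 0 0 0 5 0 / 0 0 0 0 0 0
t=2: a0@(0,0) a1@(0,0) a2@(3,4) a3@(3,4) a4@(0,0) a5@(0,0) a6@(3,4) a7@(0,0) | pheromone: 6 1 0 0 0 0 / 0 0 0 0 0 0 / 0 0 0 0 0 0 / 0 0 0 0 7 0 / 0 0 0 0 0 0
t=3: a0@(0,0) a1@(0,0) a2@(3,4) a3@(3,4) a4@(0,0) a5@(0,0) a6@(3,4) a7@(0,0) | pheromone: 10 0 0 0 0 0 / 0 0 0 0 0 0 / 0 0 0 0 0 0 / 0 0 0 0 9 0 / 0 0 0 0 0 0
t=4: a0@(0,0) a1@(0,0) a2@(3,4) a3@(3,4) a4@(0,0) a5@(0,0) a6@(3,4) a7@(0,0) | pheromone: 14 0 0 0 0 0 / 0 0 0 0 0 0 / 0 0 0 0 0 0 / 0 0 0 0 11 0 / 0 0 0 0 0 0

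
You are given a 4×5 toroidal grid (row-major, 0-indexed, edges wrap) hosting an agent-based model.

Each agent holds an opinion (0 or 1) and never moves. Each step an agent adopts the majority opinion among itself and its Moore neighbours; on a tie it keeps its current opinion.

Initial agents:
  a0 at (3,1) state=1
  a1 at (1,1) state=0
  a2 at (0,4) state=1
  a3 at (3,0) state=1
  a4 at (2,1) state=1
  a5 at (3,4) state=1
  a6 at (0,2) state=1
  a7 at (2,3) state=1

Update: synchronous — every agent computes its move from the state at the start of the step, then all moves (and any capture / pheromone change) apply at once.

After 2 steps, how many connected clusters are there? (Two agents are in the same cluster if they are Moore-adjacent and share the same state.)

1

t=1: a0@(3,1):1 a1@(1,1):1 a2@(0,4):1 a3@(3,0):1 a4@(2,1):1 a5@(3,4):1 a6@(0,2):1 a7@(2,3):1
t=2: (unchanged — steady state)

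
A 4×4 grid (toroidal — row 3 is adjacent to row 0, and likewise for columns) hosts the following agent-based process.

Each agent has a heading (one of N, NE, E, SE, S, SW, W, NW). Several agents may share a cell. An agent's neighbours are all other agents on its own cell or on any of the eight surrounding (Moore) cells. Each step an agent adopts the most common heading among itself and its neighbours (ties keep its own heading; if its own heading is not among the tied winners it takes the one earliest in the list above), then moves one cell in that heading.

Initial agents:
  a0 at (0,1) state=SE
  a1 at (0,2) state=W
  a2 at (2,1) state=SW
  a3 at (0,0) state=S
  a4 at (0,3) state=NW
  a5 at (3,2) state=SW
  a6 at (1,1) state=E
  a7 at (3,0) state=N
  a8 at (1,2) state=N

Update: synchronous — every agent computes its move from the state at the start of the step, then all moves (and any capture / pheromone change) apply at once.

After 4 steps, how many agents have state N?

9

t=1: a0@(3,1):N a1@(0,1):W a2@(3,0):SW a3@(1,0):S a4@(3,3):N a5@(0,1):SW a6@(1,2):E a7@(2,0):N a8@(0,2):N
t=2: a0@(2,1):N a1@(3,1):N a2@(2,0):N a3@(2,0):S a4@(2,3):N a5@(1,0):SW a6@(1,3):E a7@(1,0):N a8@(3,2):N
t=3: a0@(1,1):N a1@(2,1):N a2@(1,0):N a3@(1,0):N a4@(1,3):N a5@(0,0):N a6@(0,3):N a7@(0,0):N a8@(2,2):N
t=4: a0@(0,1):N a1@(1,1):N a2@(0,0):N a3@(0,0):N a4@(0,3):N a5@(3,0):N a6@(3,3):N a7@(3,0):N a8@(1,2):N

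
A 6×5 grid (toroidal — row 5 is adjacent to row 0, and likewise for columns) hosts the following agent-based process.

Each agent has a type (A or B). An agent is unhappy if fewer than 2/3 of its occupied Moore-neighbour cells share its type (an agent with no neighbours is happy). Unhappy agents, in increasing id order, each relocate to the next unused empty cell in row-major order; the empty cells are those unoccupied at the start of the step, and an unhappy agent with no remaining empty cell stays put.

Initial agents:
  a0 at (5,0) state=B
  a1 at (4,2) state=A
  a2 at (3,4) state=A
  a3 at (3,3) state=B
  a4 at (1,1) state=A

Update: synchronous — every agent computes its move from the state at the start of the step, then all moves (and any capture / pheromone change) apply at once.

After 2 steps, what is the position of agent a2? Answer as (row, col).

(0, 4)

t=1: a0@(5,0):B a1@(0,0):A a2@(0,1):A a3@(0,2):B a4@(1,1):A
t=2: a0@(0,3):B a1@(0,0):A a2@(0,4):A a3@(1,0):B a4@(1,1):A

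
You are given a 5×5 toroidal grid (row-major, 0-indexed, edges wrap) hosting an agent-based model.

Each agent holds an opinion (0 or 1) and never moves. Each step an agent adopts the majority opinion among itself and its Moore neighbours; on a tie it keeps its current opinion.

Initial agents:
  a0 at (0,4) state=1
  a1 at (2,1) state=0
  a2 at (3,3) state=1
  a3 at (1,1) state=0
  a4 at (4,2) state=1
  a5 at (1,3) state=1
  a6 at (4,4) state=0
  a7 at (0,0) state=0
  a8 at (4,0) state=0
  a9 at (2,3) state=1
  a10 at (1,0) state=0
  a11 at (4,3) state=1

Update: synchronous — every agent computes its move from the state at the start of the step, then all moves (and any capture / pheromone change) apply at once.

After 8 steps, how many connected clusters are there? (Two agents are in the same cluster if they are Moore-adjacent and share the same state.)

2

t=1: a0@(0,4):0 a1@(2,1):0 a2@(3,3):1 a3@(1,1):0 a4@(4,2):1 a5@(1,3):1 a6@(4,4):0 a7@(0,0):0 a8@(4,0):0 a9@(2,3):1 a10@(1,0):0 a11@(4,3):1
t=2: (unchanged — steady state)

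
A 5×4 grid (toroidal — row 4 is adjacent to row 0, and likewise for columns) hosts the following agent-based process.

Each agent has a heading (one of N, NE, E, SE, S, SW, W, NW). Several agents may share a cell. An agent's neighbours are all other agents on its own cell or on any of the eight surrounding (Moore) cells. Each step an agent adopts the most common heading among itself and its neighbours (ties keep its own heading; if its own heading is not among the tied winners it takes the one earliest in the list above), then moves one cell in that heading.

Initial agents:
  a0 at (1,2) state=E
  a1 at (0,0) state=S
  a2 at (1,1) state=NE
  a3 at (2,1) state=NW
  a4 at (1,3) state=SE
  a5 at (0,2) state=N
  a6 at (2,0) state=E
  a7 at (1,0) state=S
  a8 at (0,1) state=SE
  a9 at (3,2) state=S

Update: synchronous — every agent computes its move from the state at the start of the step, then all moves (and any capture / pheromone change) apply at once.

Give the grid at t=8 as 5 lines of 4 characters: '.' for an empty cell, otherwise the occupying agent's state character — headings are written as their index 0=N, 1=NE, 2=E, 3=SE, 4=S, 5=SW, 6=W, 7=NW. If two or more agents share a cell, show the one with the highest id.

2...
222.
222.
....
....

t=1: a0@(2,3):SE a1@(1,0):S a2@(1,2):E a3@(2,2):E a4@(1,0):E a5@(1,3):SE a6@(2,1):E a7@(2,0):S a8@(1,1):S a9@(4,2):S
t=2: a0@(2,0):E a1@(2,0):S a2@(1,3):E a3@(2,3):E a4@(2,0):S a5@(1,0):E a6@(2,2):E a7@(3,0):S a8@(1,2):E a9@(0,2):S
t=3: a0@(2,1):E a1@(2,1):E a2@(1,0):E a3@(2,0):E a4@(2,1):E a5@(1,1):E a6@(2,3):E a7@(4,0):S a8@(1,3):E a9@(0,3):E
t=4: a0@(2,2):E a1@(2,2):E a2@(1,1):E a3@(2,1):E a4@(2,2):E a5@(1,2):E a6@(2,0):E a7@(0,0):S a8@(1,0):E a9@(0,0):E
t=5: a0@(2,3):E a1@(2,3):E a2@(1,2):E a3@(2,2):E a4@(2,3):E a5@(1,3):E a6@(2,1):E a7@(0,1):E a8@(1,1):E a9@(0,1):E
t=6: a0@(2,0):E a1@(2,0):E a2@(1,3):E a3@(2,3):E a4@(2,0):E a5@(1,0):E a6@(2,2):E a7@(0,2):E a8@(1,2):E a9@(0,2):E
t=7: a0@(2,1):E a1@(2,1):E a2@(1,0):E a3@(2,0):E a4@(2,1):E a5@(1,1):E a6@(2,3):E a7@(0,3):E a8@(1,3):E a9@(0,3):E
t=8: a0@(2,2):E a1@(2,2):E a2@(1,1):E a3@(2,1):E a4@(2,2):E a5@(1,2):E a6@(2,0):E a7@(0,0):E a8@(1,0):E a9@(0,0):E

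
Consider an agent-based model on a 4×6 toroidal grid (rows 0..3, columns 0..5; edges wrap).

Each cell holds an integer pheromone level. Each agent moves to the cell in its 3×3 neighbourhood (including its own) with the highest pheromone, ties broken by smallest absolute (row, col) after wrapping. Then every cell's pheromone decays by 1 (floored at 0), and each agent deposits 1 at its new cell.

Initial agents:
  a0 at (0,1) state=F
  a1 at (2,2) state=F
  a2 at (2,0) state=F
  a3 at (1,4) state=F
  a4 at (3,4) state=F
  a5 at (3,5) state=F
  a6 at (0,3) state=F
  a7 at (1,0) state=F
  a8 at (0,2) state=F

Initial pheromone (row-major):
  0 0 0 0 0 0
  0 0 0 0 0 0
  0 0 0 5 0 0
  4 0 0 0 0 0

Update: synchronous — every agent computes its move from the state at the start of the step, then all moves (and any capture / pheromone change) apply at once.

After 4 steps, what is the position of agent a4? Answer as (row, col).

t=1: a0@(3,0) a1@(2,3) a2@(3,0) a3@(2,3) a4@(2,3) a5@(3,0) a6@(0,2) a7@(0,0) a8@(0,1) | pheromone: 1 1 1 0 0 0 / 0 0 0 0 0 0 / 0 0 0 7 0 0 / 6 0 0 0 0 0
t=2: a0@(3,0) a1@(2,3) a2@(3,0) a3@(2,3) a4@(2,3) a5@(3,0) a6@(0,1) a7@(3,0) a8@(3,0) | pheromone: 0 1 0 0 0 0 / 0 0 0 0 0 0 / 0 0 0 9 0 0 / 10 0 0 0 0 0
t=3: a0@(3,0) a1@(2,3) a2@(3,0) a3@(2,3) a4@(2,3) a5@(3,0) a6@(3,0) a7@(3,0) a8@(3,0) | pheromone: 0 0 0 0 0 0 / 0 0 0 0 0 0 / 0 0 0 11 0 0 / 15 0 0 0 0 0
t=4: a0@(3,0) a1@(2,3) a2@(3,0) a3@(2,3) a4@(2,3) a5@(3,0) a6@(3,0) a7@(3,0) a8@(3,0) | pheromone: 0 0 0 0 0 0 / 0 0 0 0 0 0 / 0 0 0 13 0 0 / 20 0 0 0 0 0

(2, 3)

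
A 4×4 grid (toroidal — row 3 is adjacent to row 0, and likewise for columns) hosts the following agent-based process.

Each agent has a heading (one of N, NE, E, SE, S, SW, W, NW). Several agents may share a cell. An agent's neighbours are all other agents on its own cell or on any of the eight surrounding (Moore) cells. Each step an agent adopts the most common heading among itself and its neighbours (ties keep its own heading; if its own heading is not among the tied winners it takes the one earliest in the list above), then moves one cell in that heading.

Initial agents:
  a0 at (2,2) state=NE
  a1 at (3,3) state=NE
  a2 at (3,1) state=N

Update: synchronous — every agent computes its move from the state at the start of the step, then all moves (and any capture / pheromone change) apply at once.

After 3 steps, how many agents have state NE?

t=1: a0@(1,3):NE a1@(2,0):NE a2@(2,1):N
t=2: a0@(0,0):NE a1@(1,1):NE a2@(1,1):N
t=3: a0@(3,1):NE a1@(0,2):NE a2@(0,2):NE

3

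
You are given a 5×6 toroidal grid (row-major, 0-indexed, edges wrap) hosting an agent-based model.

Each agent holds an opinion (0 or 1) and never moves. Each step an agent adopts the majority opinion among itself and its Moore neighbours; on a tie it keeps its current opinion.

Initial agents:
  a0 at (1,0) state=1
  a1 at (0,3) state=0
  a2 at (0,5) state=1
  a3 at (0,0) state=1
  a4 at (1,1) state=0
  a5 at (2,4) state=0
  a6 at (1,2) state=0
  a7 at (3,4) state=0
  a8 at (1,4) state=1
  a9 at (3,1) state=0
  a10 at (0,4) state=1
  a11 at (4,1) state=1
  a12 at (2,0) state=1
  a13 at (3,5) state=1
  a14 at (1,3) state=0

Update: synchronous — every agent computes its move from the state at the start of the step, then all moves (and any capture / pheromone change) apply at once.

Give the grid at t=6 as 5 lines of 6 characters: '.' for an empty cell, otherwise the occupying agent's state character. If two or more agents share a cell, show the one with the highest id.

1..011
11001.
1...0.
.1..01
.1....

t=1: a0@(1,0):1 a1@(0,3):0 a2@(0,5):1 a3@(0,0):1 a4@(1,1):1 a5@(2,4):0 a6@(1,2):0 a7@(3,4):0 a8@(1,4):1 a9@(3,1):1 a10@(0,4):1 a11@(4,1):1 a12@(2,0):1 a13@(3,5):1 a14@(1,3):0
t=2: (unchanged — steady state)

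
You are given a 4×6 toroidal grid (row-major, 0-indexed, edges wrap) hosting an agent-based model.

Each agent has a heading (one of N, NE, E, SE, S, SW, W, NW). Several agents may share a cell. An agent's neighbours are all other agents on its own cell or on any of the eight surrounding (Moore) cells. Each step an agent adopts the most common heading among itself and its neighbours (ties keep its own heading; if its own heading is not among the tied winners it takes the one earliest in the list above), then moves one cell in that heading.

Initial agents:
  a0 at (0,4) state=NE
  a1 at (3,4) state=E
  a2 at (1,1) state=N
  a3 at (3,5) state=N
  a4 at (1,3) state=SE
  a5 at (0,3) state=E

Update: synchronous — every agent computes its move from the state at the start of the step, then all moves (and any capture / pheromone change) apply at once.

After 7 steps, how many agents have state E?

6

t=1: a0@(0,5):E a1@(3,5):E a2@(0,1):N a3@(2,5):N a4@(2,4):SE a5@(0,4):E
t=2: a0@(0,0):E a1@(3,0):E a2@(3,1):N a3@(1,5):N a4@(3,5):SE a5@(0,5):E
t=3: a0@(0,1):E a1@(3,1):E a2@(3,2):E a3@(1,0):E a4@(3,0):E a5@(0,0):E
t=4: a0@(0,2):E a1@(3,2):E a2@(3,3):E a3@(1,1):E a4@(3,1):E a5@(0,1):E
t=5: a0@(0,3):E a1@(3,3):E a2@(3,4):E a3@(1,2):E a4@(3,2):E a5@(0,2):E
t=6: a0@(0,4):E a1@(3,4):E a2@(3,5):E a3@(1,3):E a4@(3,3):E a5@(0,3):E
t=7: a0@(0,5):E a1@(3,5):E a2@(3,0):E a3@(1,4):E a4@(3,4):E a5@(0,4):E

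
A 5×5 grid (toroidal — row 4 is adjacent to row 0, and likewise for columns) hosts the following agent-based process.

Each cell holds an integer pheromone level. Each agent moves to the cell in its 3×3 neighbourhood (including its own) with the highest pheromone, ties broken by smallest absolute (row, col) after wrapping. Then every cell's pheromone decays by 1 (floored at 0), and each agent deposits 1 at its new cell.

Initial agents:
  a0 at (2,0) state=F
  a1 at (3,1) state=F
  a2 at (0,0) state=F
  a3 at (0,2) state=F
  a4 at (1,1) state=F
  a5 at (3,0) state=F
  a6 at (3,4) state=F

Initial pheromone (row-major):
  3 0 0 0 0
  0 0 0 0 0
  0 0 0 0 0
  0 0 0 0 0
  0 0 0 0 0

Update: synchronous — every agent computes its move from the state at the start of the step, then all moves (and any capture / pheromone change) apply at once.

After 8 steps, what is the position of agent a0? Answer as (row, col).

(0, 0)

t=1: a0@(1,0) a1@(2,0) a2@(0,0) a3@(0,1) a4@(0,0) a5@(2,0) a6@(2,0) | pheromone: 4 1 0 0 0 / 1 0 0 0 0 / 3 0 0 0 0 / 0 0 0 0 0 / 0 0 0 0 0
t=2: a0@(0,0) a1@(2,0) a2@(0,0) a3@(0,0) a4@(0,0) a5@(2,0) a6@(2,0) | pheromone: 7 0 0 0 0 / 0 0 0 0 0 / 5 0 0 0 0 / 0 0 0 0 0 / 0 0 0 0 0
t=3: a0@(0,0) a1@(2,0) a2@(0,0) a3@(0,0) a4@(0,0) a5@(2,0) a6@(2,0) | pheromone: 10 0 0 0 0 / 0 0 0 0 0 / 7 0 0 0 0 / 0 0 0 0 0 / 0 0 0 0 0
t=4: a0@(0,0) a1@(2,0) a2@(0,0) a3@(0,0) a4@(0,0) a5@(2,0) a6@(2,0) | pheromone: 13 0 0 0 0 / 0 0 0 0 0 / 9 0 0 0 0 / 0 0 0 0 0 / 0 0 0 0 0
t=5: a0@(0,0) a1@(2,0) a2@(0,0) a3@(0,0) a4@(0,0) a5@(2,0) a6@(2,0) | pheromone: 16 0 0 0 0 / 0 0 0 0 0 / 11 0 0 0 0 / 0 0 0 0 0 / 0 0 0 0 0
t=6: a0@(0,0) a1@(2,0) a2@(0,0) a3@(0,0) a4@(0,0) a5@(2,0) a6@(2,0) | pheromone: 19 0 0 0 0 / 0 0 0 0 0 / 13 0 0 0 0 / 0 0 0 0 0 / 0 0 0 0 0
t=7: a0@(0,0) a1@(2,0) a2@(0,0) a3@(0,0) a4@(0,0) a5@(2,0) a6@(2,0) | pheromone: 22 0 0 0 0 / 0 0 0 0 0 / 15 0 0 0 0 / 0 0 0 0 0 / 0 0 0 0 0
t=8: a0@(0,0) a1@(2,0) a2@(0,0) a3@(0,0) a4@(0,0) a5@(2,0) a6@(2,0) | pheromone: 25 0 0 0 0 / 0 0 0 0 0 / 17 0 0 0 0 / 0 0 0 0 0 / 0 0 0 0 0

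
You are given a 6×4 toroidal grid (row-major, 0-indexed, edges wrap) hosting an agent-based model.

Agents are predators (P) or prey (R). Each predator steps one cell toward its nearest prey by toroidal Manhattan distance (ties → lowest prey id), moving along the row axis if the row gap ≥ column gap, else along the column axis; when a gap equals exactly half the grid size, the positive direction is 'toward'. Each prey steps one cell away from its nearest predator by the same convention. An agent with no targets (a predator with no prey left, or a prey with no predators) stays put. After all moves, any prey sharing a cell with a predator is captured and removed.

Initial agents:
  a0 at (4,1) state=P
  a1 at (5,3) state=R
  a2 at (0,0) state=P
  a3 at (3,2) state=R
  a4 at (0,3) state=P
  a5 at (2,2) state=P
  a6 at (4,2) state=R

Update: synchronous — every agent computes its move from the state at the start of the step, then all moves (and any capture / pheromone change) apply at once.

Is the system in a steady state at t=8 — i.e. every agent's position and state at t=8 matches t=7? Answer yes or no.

yes

t=1: a0@(4,2):P a1@(4,3):R a2@(5,0):P a4@(5,3):P a5@(3,2):P a6@(4,3):R
t=2: a0@(4,3):P a2@(4,0):P a4@(4,3):P a5@(4,2):P
t=3: (unchanged — steady state)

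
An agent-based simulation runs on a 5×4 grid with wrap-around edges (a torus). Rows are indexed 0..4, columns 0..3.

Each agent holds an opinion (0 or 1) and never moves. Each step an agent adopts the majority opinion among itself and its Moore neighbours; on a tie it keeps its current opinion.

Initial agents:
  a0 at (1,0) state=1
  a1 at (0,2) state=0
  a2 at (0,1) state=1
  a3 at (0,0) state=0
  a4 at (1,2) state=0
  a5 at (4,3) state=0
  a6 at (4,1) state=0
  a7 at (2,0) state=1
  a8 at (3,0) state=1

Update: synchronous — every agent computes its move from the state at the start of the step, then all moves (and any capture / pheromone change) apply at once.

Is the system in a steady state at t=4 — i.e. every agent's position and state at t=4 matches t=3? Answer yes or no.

t=1: a0@(1,0):1 a1@(0,2):0 a2@(0,1):0 a3@(0,0):0 a4@(1,2):0 a5@(4,3):0 a6@(4,1):0 a7@(2,0):1 a8@(3,0):1
t=2: (unchanged — steady state)

yes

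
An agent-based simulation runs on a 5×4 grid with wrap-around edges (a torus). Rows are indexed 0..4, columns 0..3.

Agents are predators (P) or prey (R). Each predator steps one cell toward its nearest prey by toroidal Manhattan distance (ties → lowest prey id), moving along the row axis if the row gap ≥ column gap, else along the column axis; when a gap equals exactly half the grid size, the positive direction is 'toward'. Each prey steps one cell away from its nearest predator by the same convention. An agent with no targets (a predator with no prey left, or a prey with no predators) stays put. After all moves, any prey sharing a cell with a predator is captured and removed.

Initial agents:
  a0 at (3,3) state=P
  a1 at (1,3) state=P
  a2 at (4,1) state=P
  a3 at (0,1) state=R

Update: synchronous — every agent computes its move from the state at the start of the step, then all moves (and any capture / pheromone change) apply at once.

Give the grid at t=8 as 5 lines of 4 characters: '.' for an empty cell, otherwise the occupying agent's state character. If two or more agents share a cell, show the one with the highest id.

t=1: a0@(4,3):P a1@(1,0):P a2@(0,1):P a3@(1,1):R
t=2: a0@(0,3):P a1@(1,1):P a2@(1,1):P a3@(1,2):R
t=3: a0@(1,3):P a1@(1,2):P a2@(1,2):P
t=4: (unchanged — steady state)

....
..PP
....
....
....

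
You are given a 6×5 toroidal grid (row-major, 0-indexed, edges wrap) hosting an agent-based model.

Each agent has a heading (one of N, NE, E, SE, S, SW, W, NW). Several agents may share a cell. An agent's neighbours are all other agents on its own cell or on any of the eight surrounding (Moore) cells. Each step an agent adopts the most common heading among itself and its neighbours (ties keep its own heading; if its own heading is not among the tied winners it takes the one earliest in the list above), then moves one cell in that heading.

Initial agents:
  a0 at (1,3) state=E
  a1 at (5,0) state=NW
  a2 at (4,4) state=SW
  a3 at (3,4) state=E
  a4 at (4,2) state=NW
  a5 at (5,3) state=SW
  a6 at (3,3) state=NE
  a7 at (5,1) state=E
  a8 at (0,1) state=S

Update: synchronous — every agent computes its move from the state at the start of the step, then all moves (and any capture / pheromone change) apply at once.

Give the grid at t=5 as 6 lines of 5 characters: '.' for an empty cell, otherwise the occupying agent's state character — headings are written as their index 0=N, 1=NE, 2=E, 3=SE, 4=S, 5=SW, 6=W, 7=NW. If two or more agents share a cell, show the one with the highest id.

77...
.....
.....
....5
...5.
.77..

t=1: a0@(1,4):E a1@(4,4):NW a2@(5,3):SW a3@(3,0):E a4@(3,1):NW a5@(0,2):SW a6@(2,4):NE a7@(4,0):NW a8@(1,1):S
t=2: a0@(1,0):E a1@(3,3):NW a2@(0,2):SW a3@(2,4):NW a4@(2,0):NW a5@(1,1):SW a6@(2,0):E a7@(3,4):NW a8@(2,1):S
t=3: a0@(1,1):E a1@(2,2):NW a2@(1,1):SW a3@(1,3):NW a4@(1,4):NW a5@(2,0):SW a6@(1,4):NW a7@(2,3):NW a8@(2,2):E
t=4: a0@(1,2):E a1@(1,1):NW a2@(2,0):SW a3@(0,2):NW a4@(0,3):NW a5@(3,4):SW a6@(0,3):NW a7@(1,2):NW a8@(1,1):NW
t=5: a0@(0,1):NW a1@(0,0):NW a2@(3,4):SW a3@(5,1):NW a4@(5,2):NW a5@(4,3):SW a6@(5,2):NW a7@(0,1):NW a8@(0,0):NW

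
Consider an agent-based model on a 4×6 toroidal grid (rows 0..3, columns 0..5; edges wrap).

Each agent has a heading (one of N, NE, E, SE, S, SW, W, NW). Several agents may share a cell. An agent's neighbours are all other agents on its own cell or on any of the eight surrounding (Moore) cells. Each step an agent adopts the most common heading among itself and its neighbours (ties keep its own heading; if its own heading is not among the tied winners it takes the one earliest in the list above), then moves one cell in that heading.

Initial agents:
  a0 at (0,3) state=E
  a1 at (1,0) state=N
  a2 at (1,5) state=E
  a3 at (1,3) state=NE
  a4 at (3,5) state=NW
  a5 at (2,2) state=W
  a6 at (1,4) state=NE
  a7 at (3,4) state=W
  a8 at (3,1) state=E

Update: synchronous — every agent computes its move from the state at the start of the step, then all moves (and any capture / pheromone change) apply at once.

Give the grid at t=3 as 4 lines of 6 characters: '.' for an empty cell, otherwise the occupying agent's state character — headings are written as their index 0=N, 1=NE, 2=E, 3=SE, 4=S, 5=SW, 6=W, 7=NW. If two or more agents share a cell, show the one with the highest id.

t=1: a0@(3,4):NE a1@(0,0):N a2@(1,0):E a3@(0,4):NE a4@(2,4):NW a5@(2,1):W a6@(0,5):NE a7@(3,3):W a8@(3,2):E
t=2: a0@(2,5):NE a1@(3,0):N a2@(1,1):E a3@(3,5):NE a4@(1,3):NW a5@(2,2):E a6@(3,0):NE a7@(2,4):NE a8@(3,1):W
t=3: a0@(1,0):NE a1@(2,1):NE a2@(1,2):E a3@(2,0):NE a4@(0,2):NW a5@(2,3):E a6@(2,1):NE a7@(1,5):NE a8@(3,0):W

..7...
1.2..1
11.2..
6.....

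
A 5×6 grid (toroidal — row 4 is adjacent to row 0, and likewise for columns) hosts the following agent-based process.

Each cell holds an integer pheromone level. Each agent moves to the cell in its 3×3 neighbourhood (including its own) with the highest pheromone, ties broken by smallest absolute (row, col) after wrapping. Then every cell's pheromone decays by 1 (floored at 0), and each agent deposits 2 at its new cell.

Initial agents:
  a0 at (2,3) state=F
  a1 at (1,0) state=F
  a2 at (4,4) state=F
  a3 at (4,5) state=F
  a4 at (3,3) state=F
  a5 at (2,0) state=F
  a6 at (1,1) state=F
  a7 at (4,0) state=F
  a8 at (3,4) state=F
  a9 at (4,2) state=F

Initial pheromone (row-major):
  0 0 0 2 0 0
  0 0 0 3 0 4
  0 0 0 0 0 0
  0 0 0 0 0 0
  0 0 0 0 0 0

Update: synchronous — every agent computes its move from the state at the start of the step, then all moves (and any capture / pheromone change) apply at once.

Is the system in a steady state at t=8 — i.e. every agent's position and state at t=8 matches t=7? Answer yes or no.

yes

t=1: a0@(1,3) a1@(1,5) a2@(0,3) a3@(0,0) a4@(2,2) a5@(1,5) a6@(0,0) a7@(0,0) a8@(2,3) a9@(0,3) | pheromone: 6 0 0 5 0 0 / 0 0 0 4 0 7 / 0 0 2 2 0 0 / 0 0 0 0 0 0 / 0 0 0 0 0 0
t=2: a0@(0,3) a1@(1,5) a2@(0,3) a3@(1,5) a4@(1,3) a5@(1,5) a6@(1,5) a7@(1,5) a8@(1,3) a9@(0,3) | pheromone: 5 0 0 10 0 0 / 0 0 0 7 0 16 / 0 0 1 1 0 0 / 0 0 0 0 0 0 / 0 0 0 0 0 0
t=3: a0@(0,3) a1@(1,5) a2@(0,3) a3@(1,5) a4@(0,3) a5@(1,5) a6@(1,5) a7@(1,5) a8@(0,3) a9@(0,3) | pheromone: 4 0 0 19 0 0 / 0 0 0 6 0 25 / 0 0 0 0 0 0 / 0 0 0 0 0 0 / 0 0 0 0 0 0
t=4: a0@(0,3) a1@(1,5) a2@(0,3) a3@(1,5) a4@(0,3) a5@(1,5) a6@(1,5) a7@(1,5) a8@(0,3) a9@(0,3) | pheromone: 3 0 0 28 0 0 / 0 0 0 5 0 34 / 0 0 0 0 0 0 / 0 0 0 0 0 0 / 0 0 0 0 0 0
t=5: a0@(0,3) a1@(1,5) a2@(0,3) a3@(1,5) a4@(0,3) a5@(1,5) a6@(1,5) a7@(1,5) a8@(0,3) a9@(0,3) | pheromone: 2 0 0 37 0 0 / 0 0 0 4 0 43 / 0 0 0 0 0 0 / 0 0 0 0 0 0 / 0 0 0 0 0 0
t=6: a0@(0,3) a1@(1,5) a2@(0,3) a3@(1,5) a4@(0,3) a5@(1,5) a6@(1,5) a7@(1,5) a8@(0,3) a9@(0,3) | pheromone: 1 0 0 46 0 0 / 0 0 0 3 0 52 / 0 0 0 0 0 0 / 0 0 0 0 0 0 / 0 0 0 0 0 0
t=7: a0@(0,3) a1@(1,5) a2@(0,3) a3@(1,5) a4@(0,3) a5@(1,5) a6@(1,5) a7@(1,5) a8@(0,3) a9@(0,3) | pheromone: 0 0 0 55 0 0 / 0 0 0 2 0 61 / 0 0 0 0 0 0 / 0 0 0 0 0 0 / 0 0 0 0 0 0
t=8: a0@(0,3) a1@(1,5) a2@(0,3) a3@(1,5) a4@(0,3) a5@(1,5) a6@(1,5) a7@(1,5) a8@(0,3) a9@(0,3) | pheromone: 0 0 0 64 0 0 / 0 0 0 1 0 70 / 0 0 0 0 0 0 / 0 0 0 0 0 0 / 0 0 0 0 0 0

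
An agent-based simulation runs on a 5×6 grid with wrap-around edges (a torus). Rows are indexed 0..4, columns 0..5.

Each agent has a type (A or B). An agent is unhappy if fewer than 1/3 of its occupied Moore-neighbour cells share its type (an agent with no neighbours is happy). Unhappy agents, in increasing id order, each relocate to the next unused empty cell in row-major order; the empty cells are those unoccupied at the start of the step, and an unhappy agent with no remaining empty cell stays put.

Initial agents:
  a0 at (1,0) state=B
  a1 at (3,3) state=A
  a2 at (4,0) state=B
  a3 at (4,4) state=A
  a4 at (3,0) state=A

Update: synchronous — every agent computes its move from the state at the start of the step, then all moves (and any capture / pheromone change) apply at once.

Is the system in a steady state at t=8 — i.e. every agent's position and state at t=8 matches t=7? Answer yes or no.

t=1: a0@(1,0):B a1@(3,3):A a2@(0,0):B a3@(4,4):A a4@(0,1):A
t=2: a0@(1,0):B a1@(3,3):A a2@(0,0):B a3@(4,4):A a4@(0,2):A
t=3: (unchanged — steady state)

yes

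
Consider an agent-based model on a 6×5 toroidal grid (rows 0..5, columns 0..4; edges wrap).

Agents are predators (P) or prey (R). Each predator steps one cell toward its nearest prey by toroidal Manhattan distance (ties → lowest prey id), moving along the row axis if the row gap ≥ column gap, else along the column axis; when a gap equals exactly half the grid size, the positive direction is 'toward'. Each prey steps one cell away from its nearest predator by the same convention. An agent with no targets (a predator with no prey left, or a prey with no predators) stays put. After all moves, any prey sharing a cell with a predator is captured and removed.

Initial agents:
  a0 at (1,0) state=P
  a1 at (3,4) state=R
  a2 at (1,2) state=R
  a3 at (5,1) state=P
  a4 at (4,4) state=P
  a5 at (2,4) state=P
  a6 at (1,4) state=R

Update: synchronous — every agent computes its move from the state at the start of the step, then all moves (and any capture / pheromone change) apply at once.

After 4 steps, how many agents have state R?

3

t=1: a0@(1,4):P a1@(2,4):R a2@(1,3):R a3@(0,1):P a4@(3,4):P a5@(3,4):P a6@(1,3):R
t=2: a0@(2,4):P a1@(3,4):R a2@(1,2):R a3@(0,2):P a4@(2,4):P a5@(2,4):P a6@(1,2):R
t=3: a0@(3,4):P a1@(4,4):R a2@(2,2):R a3@(1,2):P a4@(3,4):P a5@(3,4):P a6@(2,2):R
t=4: a0@(4,4):P a1@(5,4):R a2@(3,2):R a3@(2,2):P a4@(4,4):P a5@(4,4):P a6@(3,2):R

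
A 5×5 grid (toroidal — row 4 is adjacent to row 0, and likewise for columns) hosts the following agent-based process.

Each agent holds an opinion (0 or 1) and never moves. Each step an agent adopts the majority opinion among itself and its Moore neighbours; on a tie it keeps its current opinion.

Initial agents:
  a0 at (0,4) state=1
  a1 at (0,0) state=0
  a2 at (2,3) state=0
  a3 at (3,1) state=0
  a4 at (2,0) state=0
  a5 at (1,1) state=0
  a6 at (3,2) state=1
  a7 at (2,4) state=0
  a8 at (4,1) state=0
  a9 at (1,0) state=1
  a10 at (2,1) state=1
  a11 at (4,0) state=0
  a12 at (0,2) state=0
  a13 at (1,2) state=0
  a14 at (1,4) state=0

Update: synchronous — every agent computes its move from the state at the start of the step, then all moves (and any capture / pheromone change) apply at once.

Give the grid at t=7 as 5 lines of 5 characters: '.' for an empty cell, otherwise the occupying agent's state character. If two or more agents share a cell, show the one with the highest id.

t=1: a0@(0,4):0 a1@(0,0):0 a2@(2,3):0 a3@(3,1):0 a4@(2,0):0 a5@(1,1):0 a6@(3,2):0 a7@(2,4):0 a8@(4,1):0 a9@(1,0):0 a10@(2,1):0 a11@(4,0):0 a12@(0,2):0 a13@(1,2):0 a14@(1,4):0
t=2: (unchanged — steady state)

0.0.0
000.0
00.00
.00..
00...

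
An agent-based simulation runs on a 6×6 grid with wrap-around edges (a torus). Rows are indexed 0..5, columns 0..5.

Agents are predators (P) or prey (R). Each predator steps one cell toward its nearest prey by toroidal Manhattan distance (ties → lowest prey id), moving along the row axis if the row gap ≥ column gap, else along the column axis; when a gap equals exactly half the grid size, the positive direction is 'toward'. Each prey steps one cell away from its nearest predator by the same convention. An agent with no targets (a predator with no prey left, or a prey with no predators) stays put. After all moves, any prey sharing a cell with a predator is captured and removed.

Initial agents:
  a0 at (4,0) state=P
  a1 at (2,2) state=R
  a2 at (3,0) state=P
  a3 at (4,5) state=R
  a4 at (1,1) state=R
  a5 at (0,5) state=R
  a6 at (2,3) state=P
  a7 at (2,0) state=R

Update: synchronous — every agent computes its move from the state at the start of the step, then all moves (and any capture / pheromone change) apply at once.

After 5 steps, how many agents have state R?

t=1: a0@(4,5):P a1@(2,1):R a2@(2,0):P a3@(4,4):R a4@(0,1):R a5@(1,5):R a6@(2,2):P a7@(1,0):R
t=2: a0@(4,4):P a1@(2,2):R a2@(2,1):P a3@(4,3):R a4@(5,1):R a5@(0,5):R a6@(2,1):P a7@(0,0):R
t=3: a0@(4,3):P a1@(2,3):R a2@(2,2):P a3@(4,2):R a4@(4,1):R a5@(1,5):R a6@(2,2):P a7@(5,0):R
t=4: a0@(4,2):P a1@(2,4):R a2@(2,3):P a3@(4,1):R a4@(4,0):R a5@(1,4):R a6@(2,3):P a7@(5,5):R
t=5: a0@(4,1):P a1@(2,5):R a2@(2,4):P a3@(4,0):R a4@(4,5):R a5@(0,4):R a6@(2,4):P a7@(5,4):R

5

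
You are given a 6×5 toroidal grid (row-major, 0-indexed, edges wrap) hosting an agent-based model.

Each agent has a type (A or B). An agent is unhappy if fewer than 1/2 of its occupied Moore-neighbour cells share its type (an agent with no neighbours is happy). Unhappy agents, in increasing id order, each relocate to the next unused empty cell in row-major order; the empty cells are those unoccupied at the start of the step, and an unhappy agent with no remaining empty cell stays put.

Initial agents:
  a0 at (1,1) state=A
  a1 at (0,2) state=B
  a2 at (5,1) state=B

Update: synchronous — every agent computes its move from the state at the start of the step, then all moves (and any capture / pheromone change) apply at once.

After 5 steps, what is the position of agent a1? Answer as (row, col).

(0, 2)

t=1: a0@(0,0):A a1@(0,2):B a2@(5,1):B
t=2: a0@(0,1):A a1@(0,2):B a2@(5,1):B
t=3: a0@(0,0):A a1@(0,2):B a2@(5,1):B
t=4: a0@(0,1):A a1@(0,2):B a2@(5,1):B
t=5: a0@(0,0):A a1@(0,2):B a2@(5,1):B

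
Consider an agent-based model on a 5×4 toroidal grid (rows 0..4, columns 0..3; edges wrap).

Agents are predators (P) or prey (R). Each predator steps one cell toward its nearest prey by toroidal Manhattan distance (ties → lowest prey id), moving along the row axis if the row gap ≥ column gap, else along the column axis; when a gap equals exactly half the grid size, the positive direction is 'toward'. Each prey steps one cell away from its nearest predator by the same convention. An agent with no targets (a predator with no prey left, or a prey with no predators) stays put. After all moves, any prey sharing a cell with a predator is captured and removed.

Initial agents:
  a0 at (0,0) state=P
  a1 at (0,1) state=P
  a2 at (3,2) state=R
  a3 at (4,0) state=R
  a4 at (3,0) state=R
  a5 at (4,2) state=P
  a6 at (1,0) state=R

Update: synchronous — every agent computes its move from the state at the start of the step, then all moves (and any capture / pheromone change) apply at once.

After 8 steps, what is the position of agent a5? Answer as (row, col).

(1, 2)

t=1: a0@(4,0):P a1@(4,1):P a2@(2,2):R a3@(3,0):R a4@(2,0):R a5@(3,2):P a6@(2,0):R
t=2: a0@(3,0):P a1@(3,1):P a2@(1,2):R a3@(2,0):R a4@(1,0):R a5@(2,2):P a6@(1,0):R
t=3: a0@(2,0):P a1@(2,1):P a2@(0,2):R a3@(1,0):R a4@(0,0):R a5@(1,2):P a6@(0,0):R
t=4: a0@(1,0):P a1@(1,1):P a2@(4,2):R a3@(0,0):R a4@(4,0):R a5@(0,2):P a6@(4,0):R
t=5: a0@(0,0):P a1@(0,1):P a2@(3,2):R a3@(4,0):R a4@(3,0):R a5@(4,2):P a6@(3,0):R
t=6: a0@(4,0):P a1@(4,1):P a2@(2,2):R a3@(3,0):R a4@(2,0):R a5@(3,2):P a6@(2,0):R
t=7: a0@(3,0):P a1@(3,1):P a2@(1,2):R a3@(2,0):R a4@(1,0):R a5@(2,2):P a6@(1,0):R
t=8: a0@(2,0):P a1@(2,1):P a2@(0,2):R a3@(1,0):R a4@(0,0):R a5@(1,2):P a6@(0,0):R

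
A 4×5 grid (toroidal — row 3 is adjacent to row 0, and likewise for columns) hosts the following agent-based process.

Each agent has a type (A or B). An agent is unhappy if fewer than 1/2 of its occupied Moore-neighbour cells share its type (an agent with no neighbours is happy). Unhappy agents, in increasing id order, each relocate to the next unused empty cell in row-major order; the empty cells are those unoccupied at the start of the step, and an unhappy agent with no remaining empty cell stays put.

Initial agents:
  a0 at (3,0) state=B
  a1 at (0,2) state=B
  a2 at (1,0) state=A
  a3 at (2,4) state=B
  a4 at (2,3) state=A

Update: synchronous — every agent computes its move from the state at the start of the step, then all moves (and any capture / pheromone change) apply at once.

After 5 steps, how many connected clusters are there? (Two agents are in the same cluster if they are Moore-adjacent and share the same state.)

2

t=1: a0@(3,0):B a1@(0,2):B a2@(0,0):A a3@(0,1):B a4@(0,3):A
t=2: a0@(3,0):B a1@(0,2):B a2@(0,4):A a3@(0,1):B a4@(1,0):A
t=3: (unchanged — steady state)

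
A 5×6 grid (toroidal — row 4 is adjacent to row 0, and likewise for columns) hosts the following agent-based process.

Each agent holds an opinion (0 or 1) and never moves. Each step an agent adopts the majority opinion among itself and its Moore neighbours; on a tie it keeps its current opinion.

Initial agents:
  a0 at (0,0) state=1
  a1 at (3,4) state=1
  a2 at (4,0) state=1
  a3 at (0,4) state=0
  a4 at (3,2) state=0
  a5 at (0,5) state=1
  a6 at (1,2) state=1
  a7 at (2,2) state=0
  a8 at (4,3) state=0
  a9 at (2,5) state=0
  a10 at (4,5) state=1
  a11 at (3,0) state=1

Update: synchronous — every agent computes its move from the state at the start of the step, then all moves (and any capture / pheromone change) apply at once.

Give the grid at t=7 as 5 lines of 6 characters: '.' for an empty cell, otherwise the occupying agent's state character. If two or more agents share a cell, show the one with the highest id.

1...01
..1...
..0..1
1.0.1.
1..0.1

t=1: a0@(0,0):1 a1@(3,4):1 a2@(4,0):1 a3@(0,4):0 a4@(3,2):0 a5@(0,5):1 a6@(1,2):1 a7@(2,2):0 a8@(4,3):0 a9@(2,5):1 a10@(4,5):1 a11@(3,0):1
t=2: (unchanged — steady state)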